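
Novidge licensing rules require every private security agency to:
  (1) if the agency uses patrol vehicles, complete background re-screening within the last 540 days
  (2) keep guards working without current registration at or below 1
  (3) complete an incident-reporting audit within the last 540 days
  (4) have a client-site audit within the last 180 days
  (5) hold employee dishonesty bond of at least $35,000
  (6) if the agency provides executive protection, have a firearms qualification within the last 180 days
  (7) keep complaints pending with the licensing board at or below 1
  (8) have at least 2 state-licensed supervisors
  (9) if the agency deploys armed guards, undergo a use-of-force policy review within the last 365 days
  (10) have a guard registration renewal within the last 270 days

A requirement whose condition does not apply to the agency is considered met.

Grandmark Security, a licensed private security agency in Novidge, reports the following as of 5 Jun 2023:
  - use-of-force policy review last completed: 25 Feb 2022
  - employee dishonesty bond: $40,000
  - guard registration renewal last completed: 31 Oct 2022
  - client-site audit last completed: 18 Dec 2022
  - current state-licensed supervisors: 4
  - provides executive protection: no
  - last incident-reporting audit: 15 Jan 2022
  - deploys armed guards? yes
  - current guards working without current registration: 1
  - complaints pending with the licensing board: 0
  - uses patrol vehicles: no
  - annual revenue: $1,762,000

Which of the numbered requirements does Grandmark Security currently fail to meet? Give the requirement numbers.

9

1. condition 'uses patrol vehicles' does not hold → requirement n/a → met
2. guards working without current registration 1 ≤ 1 → met
3. incident-reporting audit 506 days ago vs limit 540 → met
4. client-site audit 169 days ago vs limit 180 → met
5. employee dishonesty bond $40,000 ≥ $35,000 → met
6. condition 'provides executive protection' does not hold → requirement n/a → met
7. complaints pending with the licensing board 0 ≤ 1 → met
8. state-licensed supervisors 4 ≥ 2 → met
9. condition 'deploys armed guards' holds; use-of-force policy review 465 days ago vs limit 365 → not met
10. guard registration renewal 217 days ago vs limit 270 → met
Not met: 9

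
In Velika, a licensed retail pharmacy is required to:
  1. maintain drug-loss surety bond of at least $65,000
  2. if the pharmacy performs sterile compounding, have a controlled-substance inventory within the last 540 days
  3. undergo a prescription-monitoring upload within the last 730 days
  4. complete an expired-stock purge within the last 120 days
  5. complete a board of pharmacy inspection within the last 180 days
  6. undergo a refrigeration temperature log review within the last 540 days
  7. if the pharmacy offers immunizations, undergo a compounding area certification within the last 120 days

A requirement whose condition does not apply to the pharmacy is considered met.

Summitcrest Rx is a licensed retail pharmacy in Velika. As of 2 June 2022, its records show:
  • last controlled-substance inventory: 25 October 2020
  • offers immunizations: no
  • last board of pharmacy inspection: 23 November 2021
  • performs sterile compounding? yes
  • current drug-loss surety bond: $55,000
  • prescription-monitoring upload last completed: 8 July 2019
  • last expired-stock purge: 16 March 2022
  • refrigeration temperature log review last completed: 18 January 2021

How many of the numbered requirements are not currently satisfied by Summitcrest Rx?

4

1. drug-loss surety bond $55,000 < $65,000 → not met
2. condition 'performs sterile compounding' holds; controlled-substance inventory 585 days ago vs limit 540 → not met
3. prescription-monitoring upload 1060 days ago vs limit 730 → not met
4. expired-stock purge 78 days ago vs limit 120 → met
5. board of pharmacy inspection 191 days ago vs limit 180 → not met
6. refrigeration temperature log review 500 days ago vs limit 540 → met
7. condition 'offers immunizations' does not hold → requirement n/a → met
Not met: 4 of 7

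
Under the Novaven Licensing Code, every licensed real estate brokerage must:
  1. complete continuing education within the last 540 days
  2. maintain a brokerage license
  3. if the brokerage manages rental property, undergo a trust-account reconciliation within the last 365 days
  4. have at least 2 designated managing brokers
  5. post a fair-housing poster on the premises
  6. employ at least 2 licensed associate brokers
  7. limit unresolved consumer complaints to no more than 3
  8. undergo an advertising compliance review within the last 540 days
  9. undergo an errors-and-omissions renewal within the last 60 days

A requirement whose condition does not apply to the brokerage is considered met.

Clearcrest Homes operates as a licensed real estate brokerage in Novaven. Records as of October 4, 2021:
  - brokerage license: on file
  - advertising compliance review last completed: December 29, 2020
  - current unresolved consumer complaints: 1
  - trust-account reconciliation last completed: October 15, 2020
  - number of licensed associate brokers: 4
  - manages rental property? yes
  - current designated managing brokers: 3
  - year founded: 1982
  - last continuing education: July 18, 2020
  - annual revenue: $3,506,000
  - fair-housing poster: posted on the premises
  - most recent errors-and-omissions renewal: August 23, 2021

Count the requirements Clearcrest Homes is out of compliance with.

0

1. continuing education 443 days ago vs limit 540 → met
2. brokerage license present → met
3. condition 'manages rental property' holds; trust-account reconciliation 354 days ago vs limit 365 → met
4. designated managing brokers 3 ≥ 2 → met
5. fair-housing poster present → met
6. licensed associate brokers 4 ≥ 2 → met
7. unresolved consumer complaints 1 ≤ 3 → met
8. advertising compliance review 279 days ago vs limit 540 → met
9. errors-and-omissions renewal 42 days ago vs limit 60 → met
Not met: 0 of 9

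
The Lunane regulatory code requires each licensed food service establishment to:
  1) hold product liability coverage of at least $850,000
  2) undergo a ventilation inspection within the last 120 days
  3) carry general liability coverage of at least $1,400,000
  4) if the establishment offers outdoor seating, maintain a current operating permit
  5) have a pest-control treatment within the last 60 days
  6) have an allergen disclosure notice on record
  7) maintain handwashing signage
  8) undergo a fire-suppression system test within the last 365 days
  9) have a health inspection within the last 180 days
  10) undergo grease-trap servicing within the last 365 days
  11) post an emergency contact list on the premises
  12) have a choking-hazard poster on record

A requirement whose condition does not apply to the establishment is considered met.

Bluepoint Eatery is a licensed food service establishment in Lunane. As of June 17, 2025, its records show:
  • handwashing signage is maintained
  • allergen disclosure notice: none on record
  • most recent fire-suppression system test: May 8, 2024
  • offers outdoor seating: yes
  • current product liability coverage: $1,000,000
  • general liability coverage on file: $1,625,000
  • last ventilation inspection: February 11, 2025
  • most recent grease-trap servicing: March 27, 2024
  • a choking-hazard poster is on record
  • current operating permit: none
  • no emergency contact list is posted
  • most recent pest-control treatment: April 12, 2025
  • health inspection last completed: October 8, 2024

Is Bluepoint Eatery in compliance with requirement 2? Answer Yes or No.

No

2. ventilation inspection 126 days ago vs limit 120 → not met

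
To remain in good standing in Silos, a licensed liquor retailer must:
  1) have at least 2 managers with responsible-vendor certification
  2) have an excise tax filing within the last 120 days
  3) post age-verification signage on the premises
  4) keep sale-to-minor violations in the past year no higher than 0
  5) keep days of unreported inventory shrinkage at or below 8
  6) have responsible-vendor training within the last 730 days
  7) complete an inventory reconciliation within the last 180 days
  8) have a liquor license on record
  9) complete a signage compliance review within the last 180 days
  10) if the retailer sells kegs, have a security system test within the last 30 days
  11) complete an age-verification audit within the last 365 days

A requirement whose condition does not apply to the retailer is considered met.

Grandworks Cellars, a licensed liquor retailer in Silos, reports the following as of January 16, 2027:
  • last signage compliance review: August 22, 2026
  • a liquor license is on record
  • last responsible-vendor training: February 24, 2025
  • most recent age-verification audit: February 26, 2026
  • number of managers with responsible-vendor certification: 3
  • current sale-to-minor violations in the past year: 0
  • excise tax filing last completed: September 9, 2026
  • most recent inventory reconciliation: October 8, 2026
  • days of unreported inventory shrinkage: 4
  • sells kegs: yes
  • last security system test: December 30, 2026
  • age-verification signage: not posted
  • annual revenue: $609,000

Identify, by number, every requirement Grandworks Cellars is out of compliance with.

2, 3

1. managers with responsible-vendor certification 3 ≥ 2 → met
2. excise tax filing 129 days ago vs limit 120 → not met
3. age-verification signage absent → not met
4. sale-to-minor violations in the past year 0 ≤ 0 → met
5. days of unreported inventory shrinkage 4 ≤ 8 → met
6. responsible-vendor training 691 days ago vs limit 730 → met
7. inventory reconciliation 100 days ago vs limit 180 → met
8. liquor license present → met
9. signage compliance review 147 days ago vs limit 180 → met
10. condition 'sells kegs' holds; security system test 17 days ago vs limit 30 → met
11. age-verification audit 324 days ago vs limit 365 → met
Not met: 2, 3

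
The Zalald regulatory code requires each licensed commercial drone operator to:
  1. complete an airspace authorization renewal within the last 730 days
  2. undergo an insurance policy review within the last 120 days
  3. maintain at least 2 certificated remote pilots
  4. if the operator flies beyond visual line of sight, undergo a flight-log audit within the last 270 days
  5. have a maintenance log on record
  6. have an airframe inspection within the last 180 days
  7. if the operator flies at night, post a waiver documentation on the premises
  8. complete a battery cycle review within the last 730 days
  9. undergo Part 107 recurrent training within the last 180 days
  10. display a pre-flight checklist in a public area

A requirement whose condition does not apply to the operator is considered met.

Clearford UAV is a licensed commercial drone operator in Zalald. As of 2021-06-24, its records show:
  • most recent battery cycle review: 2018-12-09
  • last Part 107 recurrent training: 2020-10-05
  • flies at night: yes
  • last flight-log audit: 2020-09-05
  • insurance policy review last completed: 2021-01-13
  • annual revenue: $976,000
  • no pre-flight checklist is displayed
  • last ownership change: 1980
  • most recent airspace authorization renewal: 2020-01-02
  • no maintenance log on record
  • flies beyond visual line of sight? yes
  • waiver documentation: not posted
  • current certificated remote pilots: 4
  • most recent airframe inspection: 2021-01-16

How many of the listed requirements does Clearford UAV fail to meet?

7

1. airspace authorization renewal 539 days ago vs limit 730 → met
2. insurance policy review 162 days ago vs limit 120 → not met
3. certificated remote pilots 4 ≥ 2 → met
4. condition 'flies beyond visual line of sight' holds; flight-log audit 292 days ago vs limit 270 → not met
5. maintenance log absent → not met
6. airframe inspection 159 days ago vs limit 180 → met
7. condition 'flies at night' holds; waiver documentation absent → not met
8. battery cycle review 928 days ago vs limit 730 → not met
9. Part 107 recurrent training 262 days ago vs limit 180 → not met
10. pre-flight checklist absent → not met
Not met: 7 of 10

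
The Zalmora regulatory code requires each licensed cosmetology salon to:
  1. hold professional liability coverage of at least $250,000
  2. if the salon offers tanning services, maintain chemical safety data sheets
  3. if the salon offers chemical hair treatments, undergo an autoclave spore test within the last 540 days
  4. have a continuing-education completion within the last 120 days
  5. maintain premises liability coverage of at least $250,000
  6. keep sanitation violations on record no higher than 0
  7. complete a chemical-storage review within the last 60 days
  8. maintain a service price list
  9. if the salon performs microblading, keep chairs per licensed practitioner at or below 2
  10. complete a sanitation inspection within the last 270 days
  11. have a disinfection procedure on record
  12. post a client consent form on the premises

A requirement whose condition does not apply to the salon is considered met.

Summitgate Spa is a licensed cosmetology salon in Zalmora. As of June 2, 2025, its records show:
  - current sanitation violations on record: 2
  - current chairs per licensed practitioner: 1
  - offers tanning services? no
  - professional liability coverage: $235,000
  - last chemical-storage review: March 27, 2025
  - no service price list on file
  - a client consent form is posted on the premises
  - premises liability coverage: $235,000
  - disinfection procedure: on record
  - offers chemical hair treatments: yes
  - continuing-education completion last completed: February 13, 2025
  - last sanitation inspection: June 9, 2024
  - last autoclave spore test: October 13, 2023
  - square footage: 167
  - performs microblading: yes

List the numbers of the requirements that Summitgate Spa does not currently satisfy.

1. professional liability coverage $235,000 < $250,000 → not met
2. condition 'offers tanning services' does not hold → requirement n/a → met
3. condition 'offers chemical hair treatments' holds; autoclave spore test 598 days ago vs limit 540 → not met
4. continuing-education completion 109 days ago vs limit 120 → met
5. premises liability coverage $235,000 < $250,000 → not met
6. sanitation violations on record 2 > 0 → not met
7. chemical-storage review 67 days ago vs limit 60 → not met
8. service price list absent → not met
9. condition 'performs microblading' holds; chairs per licensed practitioner 1 ≤ 2 → met
10. sanitation inspection 358 days ago vs limit 270 → not met
11. disinfection procedure present → met
12. client consent form present → met
Not met: 1, 3, 5, 6, 7, 8, 10

1, 3, 5, 6, 7, 8, 10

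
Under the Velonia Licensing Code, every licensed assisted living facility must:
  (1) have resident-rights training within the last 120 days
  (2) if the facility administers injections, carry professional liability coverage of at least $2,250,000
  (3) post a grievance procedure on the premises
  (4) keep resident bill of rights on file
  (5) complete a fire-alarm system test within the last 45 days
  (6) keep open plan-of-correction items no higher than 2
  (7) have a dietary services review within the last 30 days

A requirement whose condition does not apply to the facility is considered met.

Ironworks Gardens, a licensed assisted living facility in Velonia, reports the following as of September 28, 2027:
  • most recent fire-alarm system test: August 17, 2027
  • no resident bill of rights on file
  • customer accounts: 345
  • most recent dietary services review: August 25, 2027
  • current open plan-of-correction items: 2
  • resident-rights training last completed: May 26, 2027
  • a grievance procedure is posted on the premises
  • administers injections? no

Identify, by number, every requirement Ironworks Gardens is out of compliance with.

1, 4, 7

1. resident-rights training 125 days ago vs limit 120 → not met
2. condition 'administers injections' does not hold → requirement n/a → met
3. grievance procedure present → met
4. resident bill of rights absent → not met
5. fire-alarm system test 42 days ago vs limit 45 → met
6. open plan-of-correction items 2 ≤ 2 → met
7. dietary services review 34 days ago vs limit 30 → not met
Not met: 1, 4, 7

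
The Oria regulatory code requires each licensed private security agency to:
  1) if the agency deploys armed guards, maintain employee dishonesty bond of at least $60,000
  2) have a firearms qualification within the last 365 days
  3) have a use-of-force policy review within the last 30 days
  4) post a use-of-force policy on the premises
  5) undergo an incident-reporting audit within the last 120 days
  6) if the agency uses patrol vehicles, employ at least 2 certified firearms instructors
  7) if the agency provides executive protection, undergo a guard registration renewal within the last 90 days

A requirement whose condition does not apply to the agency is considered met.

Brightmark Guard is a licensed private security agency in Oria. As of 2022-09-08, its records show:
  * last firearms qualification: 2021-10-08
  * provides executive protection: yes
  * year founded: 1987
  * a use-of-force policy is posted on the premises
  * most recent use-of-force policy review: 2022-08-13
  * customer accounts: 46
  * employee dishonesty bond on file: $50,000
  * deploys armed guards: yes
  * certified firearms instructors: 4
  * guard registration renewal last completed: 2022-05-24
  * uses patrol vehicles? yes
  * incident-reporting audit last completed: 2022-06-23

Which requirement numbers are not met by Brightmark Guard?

1. condition 'deploys armed guards' holds; employee dishonesty bond $50,000 < $60,000 → not met
2. firearms qualification 335 days ago vs limit 365 → met
3. use-of-force policy review 26 days ago vs limit 30 → met
4. use-of-force policy present → met
5. incident-reporting audit 77 days ago vs limit 120 → met
6. condition 'uses patrol vehicles' holds; certified firearms instructors 4 ≥ 2 → met
7. condition 'provides executive protection' holds; guard registration renewal 107 days ago vs limit 90 → not met
Not met: 1, 7

1, 7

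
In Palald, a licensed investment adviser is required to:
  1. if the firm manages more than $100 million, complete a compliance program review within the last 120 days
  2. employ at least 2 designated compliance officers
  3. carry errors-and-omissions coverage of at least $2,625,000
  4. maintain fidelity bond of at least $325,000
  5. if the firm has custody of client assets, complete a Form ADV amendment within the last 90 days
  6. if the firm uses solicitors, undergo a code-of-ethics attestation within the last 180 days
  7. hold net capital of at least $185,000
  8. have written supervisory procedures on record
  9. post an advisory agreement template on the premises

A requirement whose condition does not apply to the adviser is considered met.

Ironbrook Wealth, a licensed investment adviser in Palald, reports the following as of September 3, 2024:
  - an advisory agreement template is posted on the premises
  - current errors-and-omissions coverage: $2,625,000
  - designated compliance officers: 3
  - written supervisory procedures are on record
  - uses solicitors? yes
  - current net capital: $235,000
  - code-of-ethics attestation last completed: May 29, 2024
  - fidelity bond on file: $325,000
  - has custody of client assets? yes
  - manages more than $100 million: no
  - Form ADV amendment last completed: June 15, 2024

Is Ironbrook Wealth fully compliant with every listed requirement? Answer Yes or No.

Yes

1. condition 'manages more than $100 million' does not hold → requirement n/a → met
2. designated compliance officers 3 ≥ 2 → met
3. errors-and-omissions coverage $2,625,000 ≥ $2,625,000 → met
4. fidelity bond $325,000 ≥ $325,000 → met
5. condition 'has custody of client assets' holds; Form ADV amendment 80 days ago vs limit 90 → met
6. condition 'uses solicitors' holds; code-of-ethics attestation 97 days ago vs limit 180 → met
7. net capital $235,000 ≥ $185,000 → met
8. written supervisory procedures present → met
9. advisory agreement template present → met
All met.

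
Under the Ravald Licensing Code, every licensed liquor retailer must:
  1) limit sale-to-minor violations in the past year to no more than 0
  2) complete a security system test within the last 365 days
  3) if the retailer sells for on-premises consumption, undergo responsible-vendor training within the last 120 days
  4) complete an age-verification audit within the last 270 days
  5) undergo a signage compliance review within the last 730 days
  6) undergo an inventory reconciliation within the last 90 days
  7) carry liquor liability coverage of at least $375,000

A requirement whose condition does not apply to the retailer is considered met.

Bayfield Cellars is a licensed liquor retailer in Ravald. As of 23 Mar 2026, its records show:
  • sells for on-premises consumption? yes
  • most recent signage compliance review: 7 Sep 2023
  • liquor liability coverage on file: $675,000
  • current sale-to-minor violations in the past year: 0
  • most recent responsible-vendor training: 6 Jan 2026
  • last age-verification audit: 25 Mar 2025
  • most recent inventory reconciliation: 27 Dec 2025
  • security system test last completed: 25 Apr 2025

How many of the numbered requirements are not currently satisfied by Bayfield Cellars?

2

1. sale-to-minor violations in the past year 0 ≤ 0 → met
2. security system test 332 days ago vs limit 365 → met
3. condition 'sells for on-premises consumption' holds; responsible-vendor training 76 days ago vs limit 120 → met
4. age-verification audit 363 days ago vs limit 270 → not met
5. signage compliance review 928 days ago vs limit 730 → not met
6. inventory reconciliation 86 days ago vs limit 90 → met
7. liquor liability coverage $675,000 ≥ $375,000 → met
Not met: 2 of 7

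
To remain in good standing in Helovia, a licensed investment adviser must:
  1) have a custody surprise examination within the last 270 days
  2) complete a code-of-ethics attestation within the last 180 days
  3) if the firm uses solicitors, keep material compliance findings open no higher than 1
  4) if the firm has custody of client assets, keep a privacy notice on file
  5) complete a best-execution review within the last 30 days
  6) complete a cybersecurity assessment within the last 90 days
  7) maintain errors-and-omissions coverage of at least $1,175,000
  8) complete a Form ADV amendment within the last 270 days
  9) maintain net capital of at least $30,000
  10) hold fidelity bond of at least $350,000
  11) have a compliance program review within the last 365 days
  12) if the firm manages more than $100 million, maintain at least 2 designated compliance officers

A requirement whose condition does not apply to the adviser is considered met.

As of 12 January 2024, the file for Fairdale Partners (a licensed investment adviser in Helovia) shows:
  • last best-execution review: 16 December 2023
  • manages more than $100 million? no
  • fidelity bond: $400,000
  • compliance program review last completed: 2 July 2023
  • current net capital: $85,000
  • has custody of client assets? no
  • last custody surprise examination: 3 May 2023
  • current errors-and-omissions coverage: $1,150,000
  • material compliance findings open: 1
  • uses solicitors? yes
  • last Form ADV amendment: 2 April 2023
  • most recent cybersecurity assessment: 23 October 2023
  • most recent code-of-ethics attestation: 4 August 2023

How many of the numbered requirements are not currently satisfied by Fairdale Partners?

2

1. custody surprise examination 254 days ago vs limit 270 → met
2. code-of-ethics attestation 161 days ago vs limit 180 → met
3. condition 'uses solicitors' holds; material compliance findings open 1 ≤ 1 → met
4. condition 'has custody of client assets' does not hold → requirement n/a → met
5. best-execution review 27 days ago vs limit 30 → met
6. cybersecurity assessment 81 days ago vs limit 90 → met
7. errors-and-omissions coverage $1,150,000 < $1,175,000 → not met
8. Form ADV amendment 285 days ago vs limit 270 → not met
9. net capital $85,000 ≥ $30,000 → met
10. fidelity bond $400,000 ≥ $350,000 → met
11. compliance program review 194 days ago vs limit 365 → met
12. condition 'manages more than $100 million' does not hold → requirement n/a → met
Not met: 2 of 12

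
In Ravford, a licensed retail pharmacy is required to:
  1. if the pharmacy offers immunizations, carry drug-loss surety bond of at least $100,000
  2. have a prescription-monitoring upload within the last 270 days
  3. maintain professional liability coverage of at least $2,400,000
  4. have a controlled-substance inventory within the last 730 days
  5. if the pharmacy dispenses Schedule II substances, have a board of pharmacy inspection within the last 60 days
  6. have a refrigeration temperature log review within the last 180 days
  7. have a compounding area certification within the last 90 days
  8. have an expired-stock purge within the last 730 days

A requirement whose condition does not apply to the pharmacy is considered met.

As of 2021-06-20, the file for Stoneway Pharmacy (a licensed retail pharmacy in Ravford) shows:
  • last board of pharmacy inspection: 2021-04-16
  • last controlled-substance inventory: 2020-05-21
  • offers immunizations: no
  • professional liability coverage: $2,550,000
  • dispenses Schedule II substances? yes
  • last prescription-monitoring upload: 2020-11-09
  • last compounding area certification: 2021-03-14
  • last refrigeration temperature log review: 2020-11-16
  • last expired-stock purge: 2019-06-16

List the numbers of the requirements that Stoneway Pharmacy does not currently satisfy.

1. condition 'offers immunizations' does not hold → requirement n/a → met
2. prescription-monitoring upload 223 days ago vs limit 270 → met
3. professional liability coverage $2,550,000 ≥ $2,400,000 → met
4. controlled-substance inventory 395 days ago vs limit 730 → met
5. condition 'dispenses Schedule II substances' holds; board of pharmacy inspection 65 days ago vs limit 60 → not met
6. refrigeration temperature log review 216 days ago vs limit 180 → not met
7. compounding area certification 98 days ago vs limit 90 → not met
8. expired-stock purge 735 days ago vs limit 730 → not met
Not met: 5, 6, 7, 8

5, 6, 7, 8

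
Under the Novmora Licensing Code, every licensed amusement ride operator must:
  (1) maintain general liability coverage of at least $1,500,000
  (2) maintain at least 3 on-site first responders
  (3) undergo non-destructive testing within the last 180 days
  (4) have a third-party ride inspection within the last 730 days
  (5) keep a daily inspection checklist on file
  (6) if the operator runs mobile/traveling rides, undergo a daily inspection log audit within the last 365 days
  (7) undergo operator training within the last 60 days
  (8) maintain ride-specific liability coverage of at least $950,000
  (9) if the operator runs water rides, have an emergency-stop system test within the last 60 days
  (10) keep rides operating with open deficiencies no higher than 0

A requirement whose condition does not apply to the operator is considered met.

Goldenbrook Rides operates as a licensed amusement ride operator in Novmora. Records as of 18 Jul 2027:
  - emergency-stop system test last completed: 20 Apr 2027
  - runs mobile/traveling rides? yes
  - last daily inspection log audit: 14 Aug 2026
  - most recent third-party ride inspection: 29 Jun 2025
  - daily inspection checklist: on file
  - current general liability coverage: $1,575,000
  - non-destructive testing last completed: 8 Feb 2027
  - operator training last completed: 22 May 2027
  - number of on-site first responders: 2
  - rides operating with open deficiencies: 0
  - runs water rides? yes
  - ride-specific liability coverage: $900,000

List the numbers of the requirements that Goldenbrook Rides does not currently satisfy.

2, 4, 8, 9

1. general liability coverage $1,575,000 ≥ $1,500,000 → met
2. on-site first responders 2 < 3 → not met
3. non-destructive testing 160 days ago vs limit 180 → met
4. third-party ride inspection 749 days ago vs limit 730 → not met
5. daily inspection checklist present → met
6. condition 'runs mobile/traveling rides' holds; daily inspection log audit 338 days ago vs limit 365 → met
7. operator training 57 days ago vs limit 60 → met
8. ride-specific liability coverage $900,000 < $950,000 → not met
9. condition 'runs water rides' holds; emergency-stop system test 89 days ago vs limit 60 → not met
10. rides operating with open deficiencies 0 ≤ 0 → met
Not met: 2, 4, 8, 9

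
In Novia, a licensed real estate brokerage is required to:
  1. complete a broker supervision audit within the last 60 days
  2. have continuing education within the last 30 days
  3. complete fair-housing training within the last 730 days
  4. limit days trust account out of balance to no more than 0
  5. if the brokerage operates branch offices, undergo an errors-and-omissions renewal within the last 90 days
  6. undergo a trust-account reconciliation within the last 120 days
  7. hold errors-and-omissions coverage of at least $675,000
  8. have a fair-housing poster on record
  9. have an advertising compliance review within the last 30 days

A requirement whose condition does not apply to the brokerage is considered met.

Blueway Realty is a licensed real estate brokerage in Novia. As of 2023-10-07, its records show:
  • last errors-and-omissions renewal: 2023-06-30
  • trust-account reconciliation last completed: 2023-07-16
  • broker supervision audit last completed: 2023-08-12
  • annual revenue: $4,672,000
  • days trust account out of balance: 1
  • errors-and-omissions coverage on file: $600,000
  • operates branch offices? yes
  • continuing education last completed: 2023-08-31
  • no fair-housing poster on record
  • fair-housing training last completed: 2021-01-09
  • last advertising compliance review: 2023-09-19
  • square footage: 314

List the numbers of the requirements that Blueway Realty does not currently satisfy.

2, 3, 4, 5, 7, 8

1. broker supervision audit 56 days ago vs limit 60 → met
2. continuing education 37 days ago vs limit 30 → not met
3. fair-housing training 1001 days ago vs limit 730 → not met
4. days trust account out of balance 1 > 0 → not met
5. condition 'operates branch offices' holds; errors-and-omissions renewal 99 days ago vs limit 90 → not met
6. trust-account reconciliation 83 days ago vs limit 120 → met
7. errors-and-omissions coverage $600,000 < $675,000 → not met
8. fair-housing poster absent → not met
9. advertising compliance review 18 days ago vs limit 30 → met
Not met: 2, 3, 4, 5, 7, 8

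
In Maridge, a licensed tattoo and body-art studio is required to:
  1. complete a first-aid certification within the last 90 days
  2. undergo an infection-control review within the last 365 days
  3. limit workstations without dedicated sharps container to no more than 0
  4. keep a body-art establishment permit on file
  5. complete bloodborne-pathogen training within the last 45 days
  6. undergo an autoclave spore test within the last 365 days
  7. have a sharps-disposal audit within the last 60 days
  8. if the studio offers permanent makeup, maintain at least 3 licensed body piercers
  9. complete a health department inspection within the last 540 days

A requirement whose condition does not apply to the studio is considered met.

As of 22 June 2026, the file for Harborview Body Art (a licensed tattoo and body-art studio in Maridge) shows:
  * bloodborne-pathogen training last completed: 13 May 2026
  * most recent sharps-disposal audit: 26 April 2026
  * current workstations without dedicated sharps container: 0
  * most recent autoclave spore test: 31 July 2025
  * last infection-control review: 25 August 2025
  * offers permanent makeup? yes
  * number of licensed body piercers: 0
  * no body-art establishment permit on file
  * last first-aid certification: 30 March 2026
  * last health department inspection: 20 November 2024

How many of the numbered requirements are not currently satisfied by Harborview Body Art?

3

1. first-aid certification 84 days ago vs limit 90 → met
2. infection-control review 301 days ago vs limit 365 → met
3. workstations without dedicated sharps container 0 ≤ 0 → met
4. body-art establishment permit absent → not met
5. bloodborne-pathogen training 40 days ago vs limit 45 → met
6. autoclave spore test 326 days ago vs limit 365 → met
7. sharps-disposal audit 57 days ago vs limit 60 → met
8. condition 'offers permanent makeup' holds; licensed body piercers 0 < 3 → not met
9. health department inspection 579 days ago vs limit 540 → not met
Not met: 3 of 9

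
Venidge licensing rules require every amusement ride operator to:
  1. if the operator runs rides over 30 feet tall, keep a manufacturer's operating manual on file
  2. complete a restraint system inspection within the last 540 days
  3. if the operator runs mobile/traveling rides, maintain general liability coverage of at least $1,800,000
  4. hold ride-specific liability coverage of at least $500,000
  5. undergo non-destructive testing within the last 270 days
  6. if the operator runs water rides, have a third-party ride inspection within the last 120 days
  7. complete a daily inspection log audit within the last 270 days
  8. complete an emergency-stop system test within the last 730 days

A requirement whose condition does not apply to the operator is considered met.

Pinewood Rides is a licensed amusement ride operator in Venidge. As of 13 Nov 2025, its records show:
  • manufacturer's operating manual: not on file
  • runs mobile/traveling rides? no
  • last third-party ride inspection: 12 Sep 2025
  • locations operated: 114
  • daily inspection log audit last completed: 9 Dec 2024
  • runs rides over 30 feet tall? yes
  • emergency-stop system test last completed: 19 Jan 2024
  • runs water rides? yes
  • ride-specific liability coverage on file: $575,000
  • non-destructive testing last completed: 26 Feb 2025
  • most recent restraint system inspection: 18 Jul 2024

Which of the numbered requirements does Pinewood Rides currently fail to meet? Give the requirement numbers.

1, 7

1. condition 'runs rides over 30 feet tall' holds; manufacturer's operating manual absent → not met
2. restraint system inspection 483 days ago vs limit 540 → met
3. condition 'runs mobile/traveling rides' does not hold → requirement n/a → met
4. ride-specific liability coverage $575,000 ≥ $500,000 → met
5. non-destructive testing 260 days ago vs limit 270 → met
6. condition 'runs water rides' holds; third-party ride inspection 62 days ago vs limit 120 → met
7. daily inspection log audit 339 days ago vs limit 270 → not met
8. emergency-stop system test 664 days ago vs limit 730 → met
Not met: 1, 7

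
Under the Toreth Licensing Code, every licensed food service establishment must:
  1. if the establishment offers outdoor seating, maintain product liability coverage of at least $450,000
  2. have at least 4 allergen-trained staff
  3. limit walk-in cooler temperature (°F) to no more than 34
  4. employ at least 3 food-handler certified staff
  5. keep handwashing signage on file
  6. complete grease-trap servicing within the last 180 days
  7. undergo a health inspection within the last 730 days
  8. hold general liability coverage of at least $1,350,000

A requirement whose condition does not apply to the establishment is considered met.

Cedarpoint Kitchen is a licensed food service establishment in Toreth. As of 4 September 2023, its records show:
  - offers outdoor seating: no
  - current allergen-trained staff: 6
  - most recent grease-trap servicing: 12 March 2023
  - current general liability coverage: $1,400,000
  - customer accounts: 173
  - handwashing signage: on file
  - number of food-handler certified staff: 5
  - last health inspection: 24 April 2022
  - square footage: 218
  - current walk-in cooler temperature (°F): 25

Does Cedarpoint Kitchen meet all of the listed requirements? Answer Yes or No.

1. condition 'offers outdoor seating' does not hold → requirement n/a → met
2. allergen-trained staff 6 ≥ 4 → met
3. walk-in cooler temperature (°F) 25 ≤ 34 → met
4. food-handler certified staff 5 ≥ 3 → met
5. handwashing signage present → met
6. grease-trap servicing 176 days ago vs limit 180 → met
7. health inspection 498 days ago vs limit 730 → met
8. general liability coverage $1,400,000 ≥ $1,350,000 → met
All met.

Yes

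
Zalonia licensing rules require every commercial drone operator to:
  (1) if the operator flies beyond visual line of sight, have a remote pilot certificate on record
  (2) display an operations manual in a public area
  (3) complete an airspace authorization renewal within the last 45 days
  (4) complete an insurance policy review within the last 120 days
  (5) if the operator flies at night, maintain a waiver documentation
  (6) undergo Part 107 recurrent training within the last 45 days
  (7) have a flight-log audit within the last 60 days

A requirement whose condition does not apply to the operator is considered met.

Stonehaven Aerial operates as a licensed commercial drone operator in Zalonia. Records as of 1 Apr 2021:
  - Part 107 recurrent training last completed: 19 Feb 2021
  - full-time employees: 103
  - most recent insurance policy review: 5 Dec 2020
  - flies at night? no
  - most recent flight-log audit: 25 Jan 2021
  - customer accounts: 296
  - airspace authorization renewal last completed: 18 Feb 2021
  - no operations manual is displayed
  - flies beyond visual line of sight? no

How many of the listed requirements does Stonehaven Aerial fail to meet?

2

1. condition 'flies beyond visual line of sight' does not hold → requirement n/a → met
2. operations manual absent → not met
3. airspace authorization renewal 42 days ago vs limit 45 → met
4. insurance policy review 117 days ago vs limit 120 → met
5. condition 'flies at night' does not hold → requirement n/a → met
6. Part 107 recurrent training 41 days ago vs limit 45 → met
7. flight-log audit 66 days ago vs limit 60 → not met
Not met: 2 of 7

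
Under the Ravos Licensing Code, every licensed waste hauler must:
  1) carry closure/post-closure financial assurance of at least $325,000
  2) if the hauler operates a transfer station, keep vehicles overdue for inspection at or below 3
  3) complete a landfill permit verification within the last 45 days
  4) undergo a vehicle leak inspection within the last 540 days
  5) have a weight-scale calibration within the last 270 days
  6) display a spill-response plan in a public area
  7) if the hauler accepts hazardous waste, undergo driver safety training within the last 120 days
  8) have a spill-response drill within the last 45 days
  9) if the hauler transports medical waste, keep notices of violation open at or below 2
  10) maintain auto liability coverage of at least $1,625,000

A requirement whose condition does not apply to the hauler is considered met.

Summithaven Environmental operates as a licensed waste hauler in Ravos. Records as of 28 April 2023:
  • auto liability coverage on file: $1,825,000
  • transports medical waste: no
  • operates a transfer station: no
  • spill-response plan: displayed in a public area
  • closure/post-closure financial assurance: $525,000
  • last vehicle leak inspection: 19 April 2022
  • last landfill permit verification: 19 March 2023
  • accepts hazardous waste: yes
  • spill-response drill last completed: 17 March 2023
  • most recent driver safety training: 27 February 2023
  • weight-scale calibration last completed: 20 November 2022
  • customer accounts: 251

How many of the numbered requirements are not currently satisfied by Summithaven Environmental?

0

1. closure/post-closure financial assurance $525,000 ≥ $325,000 → met
2. condition 'operates a transfer station' does not hold → requirement n/a → met
3. landfill permit verification 40 days ago vs limit 45 → met
4. vehicle leak inspection 374 days ago vs limit 540 → met
5. weight-scale calibration 159 days ago vs limit 270 → met
6. spill-response plan present → met
7. condition 'accepts hazardous waste' holds; driver safety training 60 days ago vs limit 120 → met
8. spill-response drill 42 days ago vs limit 45 → met
9. condition 'transports medical waste' does not hold → requirement n/a → met
10. auto liability coverage $1,825,000 ≥ $1,625,000 → met
Not met: 0 of 10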